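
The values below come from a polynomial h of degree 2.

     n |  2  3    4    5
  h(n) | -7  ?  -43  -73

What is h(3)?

The 3 known points determine the degree-2 polynomial uniquely.
Write h(n) = an^2 + bn + c. Substituting each data point gives a linear system:
  4a + 2b + c = -7
  16a + 4b + c = -43
  25a + 5b + c = -73
Solving the system yields a = -4, b = 6, c = -3.
So h(n) = -4n² + 6n - 3.
Then h(3) = -21.

-21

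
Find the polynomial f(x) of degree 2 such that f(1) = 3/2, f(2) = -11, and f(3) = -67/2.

f(x) = -5x^2 + (5/2)x + 4

Using the Lagrange interpolation formula with nodes 1, 2, 3:
  L_0(x) = (x - 2)(x - 3) / 2
  L_1(x) = (x - 1)(x - 3) / -1
  L_2(x) = (x - 1)(x - 2) / 2
Then f(x) = 3/2·L_0(x) - 11·L_1(x) - 67/2·L_2(x).
Expanding and collecting terms gives f(x) = -5x^2 + (5/2)x + 4.
Check: f(2) = -11. ✓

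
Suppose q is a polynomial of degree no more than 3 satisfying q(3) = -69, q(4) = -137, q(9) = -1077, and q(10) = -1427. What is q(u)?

Write q(u) = au^3 + bu^2 + cu + d. Substituting each data point gives a linear system:
  27a + 9b + 3c + d = -69
  64a + 16b + 4c + d = -137
  729a + 81b + 9c + d = -1077
  1000a + 100b + 10c + d = -1427
Solving the system yields a = -1, b = -4, c = -3, d = 3.
So q(u) = -u^3 - 4u^2 - 3u + 3.
Check: q(4) = -137. ✓

q(u) = -u^3 - 4u^2 - 3u + 3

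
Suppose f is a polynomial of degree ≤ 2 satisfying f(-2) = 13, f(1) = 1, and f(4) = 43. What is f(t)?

Write f(t) = at^2 + bt + c. Substituting each data point gives a linear system:
  4a - 2b + c = 13
  a + b + c = 1
  16a + 4b + c = 43
Solving the system yields a = 3, b = -1, c = -1.
So f(t) = 3t^2 - t - 1.
Check: f(-2) = 13. ✓

f(t) = 3t^2 - t - 1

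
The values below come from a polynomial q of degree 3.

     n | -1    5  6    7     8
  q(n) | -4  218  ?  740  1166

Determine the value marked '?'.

The 4 known points determine the degree-3 polynomial uniquely.
Write q(n) = an^3 + bn^2 + cn + d. Substituting each data point gives a linear system:
  -a + b - c + d = -4
  125a + 25b + 5c + d = 218
  343a + 49b + 7c + d = 740
  512a + 64b + 8c + d = 1166
Solving the system yields a = 3, b = -5, c = -6, d = -2.
So q(n) = 3n^3 - 5n^2 - 6n - 2.
Then q(6) = 430.

430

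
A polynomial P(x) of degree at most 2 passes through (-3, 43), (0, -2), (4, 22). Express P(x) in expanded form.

P(x) = 3x^2 - 6x - 2

Write P(x) = ax^2 + bx + c. Substituting each data point gives a linear system:
  9a - 3b + c = 43
  c = -2
  16a + 4b + c = 22
Solving the system yields a = 3, b = -6, c = -2.
So P(x) = 3x² - 6x - 2.
Check: P(-3) = 43. ✓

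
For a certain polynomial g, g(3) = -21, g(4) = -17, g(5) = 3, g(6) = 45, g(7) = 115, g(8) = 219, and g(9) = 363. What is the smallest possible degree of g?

Forward differences of the values at t = 3, 4, 5, 6, 7, 8, 9:
  g  : -21  -17  3  45  115  219  363
  Δ  : 4  20  42  70  104  144
  Δ^2: 16  22  28  34  40
  Δ^3: 6  6  6  6
  Δ^4: 0  0  0
  Δ^5: 0  0
  Δ^6: 0
The third differences are constant (6) and nonzero, while all higher differences vanish, so the minimal degree is 3.

3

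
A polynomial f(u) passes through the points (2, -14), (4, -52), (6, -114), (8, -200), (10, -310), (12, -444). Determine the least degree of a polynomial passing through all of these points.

Forward differences of the values at u = 2, 4, 6, 8, 10, 12:
  f  : -14  -52  -114  -200  -310  -444
  Δ  : -38  -62  -86  -110  -134
  Δ^2: -24  -24  -24  -24
  Δ^3: 0  0  0
  Δ^4: 0  0
  Δ^5: 0
The second differences are constant (-24) and nonzero, while all higher differences vanish, so the minimal degree is 2.

2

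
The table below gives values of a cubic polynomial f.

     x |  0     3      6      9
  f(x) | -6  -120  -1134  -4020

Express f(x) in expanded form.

f(x) = -6x^3 + 4x^2 + 4x - 6

Using the Lagrange interpolation formula with nodes 0, 3, 6, 9:
  L_0(x) = (x - 3)(x - 6)(x - 9) / -162
  L_1(x) = x(x - 6)(x - 9) / 54
  L_2(x) = x(x - 3)(x - 9) / -54
  L_3(x) = x(x - 3)(x - 6) / 162
Then f(x) = -6·L_0(x) - 120·L_1(x) - 1134·L_2(x) - 4020·L_3(x).
Expanding and collecting terms gives f(x) = -6x^3 + 4x^2 + 4x - 6.
Check: f(9) = -4020. ✓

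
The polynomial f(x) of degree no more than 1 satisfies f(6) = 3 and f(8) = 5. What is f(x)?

Write f(x) = ax + b. Substituting each data point gives a linear system:
  6a + b = 3
  8a + b = 5
Solving the system yields a = 1, b = -3.
So f(x) = x - 3.
Check: f(6) = 3. ✓

f(x) = x - 3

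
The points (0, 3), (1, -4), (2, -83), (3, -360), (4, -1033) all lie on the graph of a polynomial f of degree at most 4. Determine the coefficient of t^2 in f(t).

Write f(t) = at^4 + bt^3 + ct^2 + dt + e. Substituting each data point gives a linear system:
  e = 3
  a + b + c + d + e = -4
  16a + 8b + 4c + 2d + e = -83
  81a + 27b + 9c + 3d + e = -360
  256a + 64b + 16c + 4d + e = -1033
Solving the system yields a = -3, b = -3, c = -6, d = 5, e = 3.
So f(t) = -3t^4 - 3t^3 - 6t^2 + 5t + 3.
The coefficient of t^2 is -6.

-6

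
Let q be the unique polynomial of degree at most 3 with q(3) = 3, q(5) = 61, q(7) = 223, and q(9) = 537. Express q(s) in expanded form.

q(s) = s^3 - 2s^2 - 4s + 6

Write q(s) = as^3 + bs^2 + cs + d. Substituting each data point gives a linear system:
  27a + 9b + 3c + d = 3
  125a + 25b + 5c + d = 61
  343a + 49b + 7c + d = 223
  729a + 81b + 9c + d = 537
Solving the system yields a = 1, b = -2, c = -4, d = 6.
So q(s) = s^3 - 2s^2 - 4s + 6.
Check: q(5) = 61. ✓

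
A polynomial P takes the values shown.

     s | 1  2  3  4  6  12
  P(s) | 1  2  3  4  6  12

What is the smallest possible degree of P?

1

Divided differences on the nodes 1, 2, 3, 4, 6, 12:
  order 0: 1  2  3  4  6  12
  order 1: 1  1  1  1  1
  order 2: 0  0  0  0
  order 3: 0  0  0
  order 4: 0  0
  order 5: 0
The order-1 divided differences are all 1 (nonzero) and every higher order vanishes, so the data lies on a polynomial of degree exactly 1.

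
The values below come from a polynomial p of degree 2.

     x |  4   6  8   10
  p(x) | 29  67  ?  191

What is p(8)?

On equispaced nodes a degree-2 polynomial has vanishing third forward difference, so
  - p(4) + 3·p(6) - 3·p(8) + p(10) = 0.
Substituting the known values and solving for p(8):
  -3·p(8) = -363
  p(8) = 121.

121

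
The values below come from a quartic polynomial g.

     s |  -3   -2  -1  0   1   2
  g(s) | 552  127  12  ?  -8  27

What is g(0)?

On equispaced nodes a degree-4 polynomial has vanishing fifth forward difference, so
  - g(-3) + 5·g(-2) - 10·g(-1) + 10·g(0) - 5·g(1) + g(2) = 0.
Substituting the known values and solving for g(0):
  10·g(0) = -30
  g(0) = -3.

-3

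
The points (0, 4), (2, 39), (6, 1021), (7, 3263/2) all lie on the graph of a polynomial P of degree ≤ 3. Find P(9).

Write P(t) = at^3 + bt^2 + ct + d. Substituting each data point gives a linear system:
  d = 4
  8a + 4b + 2c + d = 39
  216a + 36b + 6c + d = 1021
  343a + 49b + 7c + d = 3263/2
Solving the system yields a = 5, b = -2, c = 3/2, d = 4.
So P(t) = 5t³ - 2t² + (3/2)t + 4.
Then P(9) = 7001/2.

7001/2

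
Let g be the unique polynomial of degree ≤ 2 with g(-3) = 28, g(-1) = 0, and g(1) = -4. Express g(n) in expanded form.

g(n) = 3n^2 - 2n - 5

Write g(n) = an^2 + bn + c. Substituting each data point gives a linear system:
  9a - 3b + c = 28
  a - b + c = 0
  a + b + c = -4
Solving the system yields a = 3, b = -2, c = -5.
So g(n) = 3n^2 - 2n - 5.
Check: g(1) = -4. ✓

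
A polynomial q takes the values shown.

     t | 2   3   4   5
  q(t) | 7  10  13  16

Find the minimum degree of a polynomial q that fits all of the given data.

1

Forward differences of the values at t = 2, 3, 4, 5:
  q  : 7  10  13  16
  Δ  : 3  3  3
  Δ^2: 0  0
  Δ^3: 0
The first differences are constant (3) and nonzero, while all higher differences vanish, so the minimal degree is 1.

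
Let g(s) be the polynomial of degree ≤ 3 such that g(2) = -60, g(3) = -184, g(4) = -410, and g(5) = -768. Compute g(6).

-1288

Write g(s) = as^3 + bs^2 + cs + d. Substituting each data point gives a linear system:
  8a + 4b + 2c + d = -60
  27a + 9b + 3c + d = -184
  64a + 16b + 4c + d = -410
  125a + 25b + 5c + d = -768
Solving the system yields a = -5, b = -6, c = 1, d = 2.
So g(s) = -5s^3 - 6s^2 + s + 2.
Then g(6) = -1288.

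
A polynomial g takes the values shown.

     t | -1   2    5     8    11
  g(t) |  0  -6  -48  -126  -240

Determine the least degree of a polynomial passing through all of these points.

Forward differences of the values at t = -1, 2, 5, 8, 11:
  g  : 0  -6  -48  -126  -240
  Δ  : -6  -42  -78  -114
  Δ^2: -36  -36  -36
  Δ^3: 0  0
  Δ^4: 0
The second differences are constant (-36) and nonzero, while all higher differences vanish, so the minimal degree is 2.

2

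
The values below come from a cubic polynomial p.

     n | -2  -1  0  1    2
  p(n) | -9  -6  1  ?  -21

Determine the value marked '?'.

The 4 known points determine the degree-3 polynomial uniquely.
Write p(n) = an^3 + bn^2 + cn + d. Substituting each data point gives a linear system:
  -8a + 4b - 2c + d = -9
  -a + b - c + d = -6
  d = 1
  8a + 4b + 2c + d = -21
Solving the system yields a = -2, b = -4, c = 5, d = 1.
So p(n) = -2n^3 - 4n^2 + 5n + 1.
Then p(1) = 0.

0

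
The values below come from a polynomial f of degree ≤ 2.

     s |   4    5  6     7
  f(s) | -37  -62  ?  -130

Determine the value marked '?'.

-93

On equispaced nodes a degree-2 polynomial has vanishing third forward difference, so
  - f(4) + 3·f(5) - 3·f(6) + f(7) = 0.
Substituting the known values and solving for f(6):
  -3·f(6) = 279
  f(6) = -93.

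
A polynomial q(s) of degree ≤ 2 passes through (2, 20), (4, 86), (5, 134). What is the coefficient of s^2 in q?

5

Write q(s) = as^2 + bs + c. Substituting each data point gives a linear system:
  4a + 2b + c = 20
  16a + 4b + c = 86
  25a + 5b + c = 134
Solving the system yields a = 5, b = 3, c = -6.
So q(s) = 5s² + 3s - 6.
The leading coefficient is 5.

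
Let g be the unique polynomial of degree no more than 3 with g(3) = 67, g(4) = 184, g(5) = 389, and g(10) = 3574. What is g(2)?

14

Write g(x) = ax^3 + bx^2 + cx + d. Substituting each data point gives a linear system:
  27a + 9b + 3c + d = 67
  64a + 16b + 4c + d = 184
  125a + 25b + 5c + d = 389
  1000a + 100b + 10c + d = 3574
Solving the system yields a = 4, b = -4, c = -3, d = 4.
So g(x) = 4x³ - 4x² - 3x + 4.
Then g(2) = 14.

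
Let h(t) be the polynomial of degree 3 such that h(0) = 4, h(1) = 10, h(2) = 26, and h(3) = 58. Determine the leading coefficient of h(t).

Write h(t) = at^3 + bt^2 + ct + d. Substituting each data point gives a linear system:
  d = 4
  a + b + c + d = 10
  8a + 4b + 2c + d = 26
  27a + 9b + 3c + d = 58
Solving the system yields a = 1, b = 2, c = 3, d = 4.
So h(t) = t³ + 2t² + 3t + 4.
The leading coefficient is 1.

1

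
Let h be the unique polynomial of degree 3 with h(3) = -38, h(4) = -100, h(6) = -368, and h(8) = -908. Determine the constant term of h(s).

4

Write h(s) = as^3 + bs^2 + cs + d. Substituting each data point gives a linear system:
  27a + 9b + 3c + d = -38
  64a + 16b + 4c + d = -100
  216a + 36b + 6c + d = -368
  512a + 64b + 8c + d = -908
Solving the system yields a = -2, b = 2, c = -2, d = 4.
So h(s) = -2s³ + 2s² - 2s + 4.
The constant term is 4.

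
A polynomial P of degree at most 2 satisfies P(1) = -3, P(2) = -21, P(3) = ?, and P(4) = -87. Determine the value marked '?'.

-49

On equispaced nodes a degree-2 polynomial has vanishing third forward difference, so
  - P(1) + 3·P(2) - 3·P(3) + P(4) = 0.
Substituting the known values and solving for P(3):
  -3·P(3) = 147
  P(3) = -49.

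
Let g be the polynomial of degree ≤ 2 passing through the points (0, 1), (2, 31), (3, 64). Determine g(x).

g(x) = 6x^2 + 3x + 1

Write g(x) = ax^2 + bx + c. Substituting each data point gives a linear system:
  c = 1
  4a + 2b + c = 31
  9a + 3b + c = 64
Solving the system yields a = 6, b = 3, c = 1.
So g(x) = 6x^2 + 3x + 1.
Check: g(3) = 64. ✓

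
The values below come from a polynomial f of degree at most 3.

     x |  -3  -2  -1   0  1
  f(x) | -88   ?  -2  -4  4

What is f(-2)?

The 4 known points determine the degree-3 polynomial uniquely.
Write f(x) = ax^3 + bx^2 + cx + d. Substituting each data point gives a linear system:
  -27a + 9b - 3c + d = -88
  -a + b - c + d = -2
  d = -4
  a + b + c + d = 4
Solving the system yields a = 5, b = 5, c = -2, d = -4.
So f(x) = 5x³ + 5x² - 2x - 4.
Then f(-2) = -20.

-20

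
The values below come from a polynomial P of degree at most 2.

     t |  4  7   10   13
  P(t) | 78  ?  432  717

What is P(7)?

219

On equispaced nodes a degree-2 polynomial has vanishing third forward difference, so
  - P(4) + 3·P(7) - 3·P(10) + P(13) = 0.
Substituting the known values and solving for P(7):
  3·P(7) = 657
  P(7) = 219.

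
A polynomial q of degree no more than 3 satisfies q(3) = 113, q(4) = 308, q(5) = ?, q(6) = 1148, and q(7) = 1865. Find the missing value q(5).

The 4 known points determine the degree-3 polynomial uniquely.
Write q(u) = au^3 + bu^2 + cu + d. Substituting each data point gives a linear system:
  27a + 9b + 3c + d = 113
  64a + 16b + 4c + d = 308
  216a + 36b + 6c + d = 1148
  343a + 49b + 7c + d = 1865
Solving the system yields a = 6, b = -3, c = -6, d = -4.
So q(u) = 6u^3 - 3u^2 - 6u - 4.
Then q(5) = 641.

641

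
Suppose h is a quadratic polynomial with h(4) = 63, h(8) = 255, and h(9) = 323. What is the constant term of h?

-1

Write h(t) = at^2 + bt + c. Substituting each data point gives a linear system:
  16a + 4b + c = 63
  64a + 8b + c = 255
  81a + 9b + c = 323
Solving the system yields a = 4, b = 0, c = -1.
So h(t) = 4t² - 1.
The constant term is -1.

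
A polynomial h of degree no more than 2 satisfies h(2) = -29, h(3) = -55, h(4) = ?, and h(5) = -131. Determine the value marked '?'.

The 3 known points determine the degree-2 polynomial uniquely.
Write h(x) = ax^2 + bx + c. Substituting each data point gives a linear system:
  4a + 2b + c = -29
  9a + 3b + c = -55
  25a + 5b + c = -131
Solving the system yields a = -4, b = -6, c = -1.
So h(x) = -4x^2 - 6x - 1.
Then h(4) = -89.

-89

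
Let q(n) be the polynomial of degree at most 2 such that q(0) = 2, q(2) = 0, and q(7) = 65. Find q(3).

Write q(n) = an^2 + bn + c. Substituting each data point gives a linear system:
  c = 2
  4a + 2b + c = 0
  49a + 7b + c = 65
Solving the system yields a = 2, b = -5, c = 2.
So q(n) = 2n^2 - 5n + 2.
Then q(3) = 5.

5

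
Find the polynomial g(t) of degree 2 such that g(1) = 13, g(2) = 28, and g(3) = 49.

g(t) = 3t^2 + 6t + 4

Using the Lagrange interpolation formula with nodes 1, 2, 3:
  L_0(t) = (t - 2)(t - 3) / 2
  L_1(t) = (t - 1)(t - 3) / -1
  L_2(t) = (t - 1)(t - 2) / 2
Then g(t) = 13·L_0(t) + 28·L_1(t) + 49·L_2(t).
Expanding and collecting terms gives g(t) = 3t^2 + 6t + 4.
Check: g(3) = 49. ✓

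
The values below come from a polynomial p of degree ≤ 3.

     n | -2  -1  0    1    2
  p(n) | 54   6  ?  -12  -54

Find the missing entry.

On equispaced nodes a degree-3 polynomial has vanishing fourth forward difference, so
  p(-2) - 4·p(-1) + 6·p(0) - 4·p(1) + p(2) = 0.
Substituting the known values and solving for p(0):
  6·p(0) = -24
  p(0) = -4.

-4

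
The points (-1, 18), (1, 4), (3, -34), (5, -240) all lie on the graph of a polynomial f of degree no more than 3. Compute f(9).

-1732

Forward differences of the values at n = -1, 1, 3, 5:
  f  : 18  4  -34  -240
  Δ  : -14  -38  -206
  Δ^2: -24  -168
  Δ^3: -144
The third differences are constant, confirming degree 3.
Interpolating (Newton forward form) and evaluating at n = 9 gives f(9) = -1732.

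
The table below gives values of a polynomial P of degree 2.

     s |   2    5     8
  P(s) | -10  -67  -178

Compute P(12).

-410

Write P(s) = as^2 + bs + c. Substituting each data point gives a linear system:
  4a + 2b + c = -10
  25a + 5b + c = -67
  64a + 8b + c = -178
Solving the system yields a = -3, b = 2, c = -2.
So P(s) = -3s^2 + 2s - 2.
Then P(12) = -410.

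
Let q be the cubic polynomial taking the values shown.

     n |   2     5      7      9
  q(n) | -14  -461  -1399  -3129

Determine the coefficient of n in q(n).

4

Write q(n) = an^3 + bn^2 + cn + d. Substituting each data point gives a linear system:
  8a + 4b + 2c + d = -14
  125a + 25b + 5c + d = -461
  343a + 49b + 7c + d = -1399
  729a + 81b + 9c + d = -3129
Solving the system yields a = -5, b = 6, c = 4, d = -6.
So q(n) = -5n³ + 6n² + 4n - 6.
The coefficient of n is 4.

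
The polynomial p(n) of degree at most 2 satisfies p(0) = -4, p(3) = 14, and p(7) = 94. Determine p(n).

p(n) = 2n^2 - 4

Using the Lagrange interpolation formula with nodes 0, 3, 7:
  L_0(n) = (n - 3)(n - 7) / 21
  L_1(n) = n(n - 7) / -12
  L_2(n) = n(n - 3) / 28
Then p(n) = -4·L_0(n) + 14·L_1(n) + 94·L_2(n).
Expanding and collecting terms gives p(n) = 2n^2 - 4.
Check: p(3) = 14. ✓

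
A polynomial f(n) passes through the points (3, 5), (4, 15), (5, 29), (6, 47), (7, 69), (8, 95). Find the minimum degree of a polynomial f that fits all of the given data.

Forward differences of the values at n = 3, 4, 5, 6, 7, 8:
  f  : 5  15  29  47  69  95
  Δ  : 10  14  18  22  26
  Δ^2: 4  4  4  4
  Δ^3: 0  0  0
  Δ^4: 0  0
  Δ^5: 0
The second differences are constant (4) and nonzero, while all higher differences vanish, so the minimal degree is 2.

2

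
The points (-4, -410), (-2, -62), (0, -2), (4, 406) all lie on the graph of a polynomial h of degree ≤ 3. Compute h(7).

Using the Lagrange interpolation formula with nodes -4, -2, 0, 4:
  L_0(u) = (u + 2)u(u - 4) / -64
  L_1(u) = (u + 4)u(u - 4) / 24
  L_2(u) = (u + 4)(u + 2)(u - 4) / -32
  L_3(u) = (u + 4)(u + 2)u / 192
Then h(u) = -410·L_0(u) - 62·L_1(u) - 2·L_2(u) + 406·L_3(u).
Expanding and collecting terms gives h(u) = 6u^3 + 6u - 2.
Evaluating at u = 7: h(7) = 2098.

2098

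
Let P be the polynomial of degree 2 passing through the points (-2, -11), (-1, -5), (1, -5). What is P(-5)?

-53

Using the Lagrange interpolation formula with nodes -2, -1, 1:
  L_0(s) = (s + 1)(s - 1) / 3
  L_1(s) = (s + 2)(s - 1) / -2
  L_2(s) = (s + 2)(s + 1) / 6
Then P(s) = -11·L_0(s) - 5·L_1(s) - 5·L_2(s).
Expanding and collecting terms gives P(s) = -2s^2 - 3.
Evaluating at s = -5: P(-5) = -53.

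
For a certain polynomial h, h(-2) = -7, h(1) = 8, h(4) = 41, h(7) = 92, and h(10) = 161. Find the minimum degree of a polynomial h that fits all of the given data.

2

Forward differences of the values at t = -2, 1, 4, 7, 10:
  h  : -7  8  41  92  161
  Δ  : 15  33  51  69
  Δ^2: 18  18  18
  Δ^3: 0  0
  Δ^4: 0
The second differences are constant (18) and nonzero, while all higher differences vanish, so the minimal degree is 2.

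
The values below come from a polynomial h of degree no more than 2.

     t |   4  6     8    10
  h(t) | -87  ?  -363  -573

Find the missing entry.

On equispaced nodes a degree-2 polynomial has vanishing third forward difference, so
  - h(4) + 3·h(6) - 3·h(8) + h(10) = 0.
Substituting the known values and solving for h(6):
  3·h(6) = -603
  h(6) = -201.

-201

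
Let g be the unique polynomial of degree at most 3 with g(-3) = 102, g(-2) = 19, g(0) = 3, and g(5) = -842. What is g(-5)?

Write g(t) = at^3 + bt^2 + ct + d. Substituting each data point gives a linear system:
  -27a + 9b - 3c + d = 102
  -8a + 4b - 2c + d = 19
  d = 3
  125a + 25b + 5c + d = -842
Solving the system yields a = -6, b = -5, c = 6, d = 3.
So g(t) = -6t^3 - 5t^2 + 6t + 3.
Then g(-5) = 598.

598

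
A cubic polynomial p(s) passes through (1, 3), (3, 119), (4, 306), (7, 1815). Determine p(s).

Write p(s) = as^3 + bs^2 + cs + d. Substituting each data point gives a linear system:
  a + b + c + d = 3
  27a + 9b + 3c + d = 119
  64a + 16b + 4c + d = 306
  343a + 49b + 7c + d = 1815
Solving the system yields a = 6, b = -5, c = 0, d = 2.
So p(s) = 6s^3 - 5s^2 + 2.
Check: p(1) = 3. ✓

p(s) = 6s^3 - 5s^2 + 2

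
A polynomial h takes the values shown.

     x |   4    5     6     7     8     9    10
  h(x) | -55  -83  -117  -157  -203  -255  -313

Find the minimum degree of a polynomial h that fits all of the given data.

Forward differences of the values at x = 4, 5, 6, 7, 8, 9, 10:
  h  : -55  -83  -117  -157  -203  -255  -313
  Δ  : -28  -34  -40  -46  -52  -58
  Δ^2: -6  -6  -6  -6  -6
  Δ^3: 0  0  0  0
  Δ^4: 0  0  0
  Δ^5: 0  0
  Δ^6: 0
The second differences are constant (-6) and nonzero, while all higher differences vanish, so the minimal degree is 2.

2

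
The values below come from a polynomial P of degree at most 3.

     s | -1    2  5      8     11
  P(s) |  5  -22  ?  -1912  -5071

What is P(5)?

-445

The 4 known points determine the degree-3 polynomial uniquely.
Write P(s) = as^3 + bs^2 + cs + d. Substituting each data point gives a linear system:
  -a + b - c + d = 5
  8a + 4b + 2c + d = -22
  512a + 64b + 8c + d = -1912
  1331a + 121b + 11c + d = -5071
Solving the system yields a = -4, b = 2, c = 1, d = 0.
So P(s) = -4s^3 + 2s^2 + s.
Then P(5) = -445.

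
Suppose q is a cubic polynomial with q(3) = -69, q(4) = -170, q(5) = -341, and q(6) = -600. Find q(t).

Write q(t) = at^3 + bt^2 + ct + d. Substituting each data point gives a linear system:
  27a + 9b + 3c + d = -69
  64a + 16b + 4c + d = -170
  125a + 25b + 5c + d = -341
  216a + 36b + 6c + d = -600
Solving the system yields a = -3, b = 1, c = 3, d = -6.
So q(t) = -3t³ + t² + 3t - 6.
Check: q(4) = -170. ✓

q(t) = -3t^3 + t^2 + 3t - 6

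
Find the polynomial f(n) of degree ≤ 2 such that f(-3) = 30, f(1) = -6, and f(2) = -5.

Using the Lagrange interpolation formula with nodes -3, 1, 2:
  L_0(n) = (n - 1)(n - 2) / 20
  L_1(n) = (n + 3)(n - 2) / -4
  L_2(n) = (n + 3)(n - 1) / 5
Then f(n) = 30·L_0(n) - 6·L_1(n) - 5·L_2(n).
Expanding and collecting terms gives f(n) = 2n^2 - 5n - 3.
Check: f(-3) = 30. ✓

f(n) = 2n^2 - 5n - 3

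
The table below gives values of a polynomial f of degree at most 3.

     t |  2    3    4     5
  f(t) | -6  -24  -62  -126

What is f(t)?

f(t) = -t^3 - t^2 + 6t - 6

Write f(t) = at^3 + bt^2 + ct + d. Substituting each data point gives a linear system:
  8a + 4b + 2c + d = -6
  27a + 9b + 3c + d = -24
  64a + 16b + 4c + d = -62
  125a + 25b + 5c + d = -126
Solving the system yields a = -1, b = -1, c = 6, d = -6.
So f(t) = -t^3 - t^2 + 6t - 6.
Check: f(4) = -62. ✓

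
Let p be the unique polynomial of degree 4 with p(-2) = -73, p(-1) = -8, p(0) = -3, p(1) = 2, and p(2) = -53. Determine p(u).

Write p(u) = au^4 + bu^3 + cu^2 + du + e. Substituting each data point gives a linear system:
  16a - 8b + 4c - 2d + e = -73
  a - b + c - d + e = -8
  e = -3
  a + b + c + d + e = 2
  16a + 8b + 4c + 2d + e = -53
Solving the system yields a = -5, b = 0, c = 5, d = 5, e = -3.
So p(u) = -5u^4 + 5u^2 + 5u - 3.
Check: p(0) = -3. ✓

p(u) = -5u^4 + 5u^2 + 5u - 3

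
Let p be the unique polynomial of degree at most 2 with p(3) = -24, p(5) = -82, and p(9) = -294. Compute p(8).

-229

Using the Lagrange interpolation formula with nodes 3, 5, 9:
  L_0(u) = (u - 5)(u - 9) / 12
  L_1(u) = (u - 3)(u - 9) / -8
  L_2(u) = (u - 3)(u - 5) / 24
Then p(u) = -24·L_0(u) - 82·L_1(u) - 294·L_2(u).
Expanding and collecting terms gives p(u) = -4u² + 3u + 3.
Evaluating at u = 8: p(8) = -229.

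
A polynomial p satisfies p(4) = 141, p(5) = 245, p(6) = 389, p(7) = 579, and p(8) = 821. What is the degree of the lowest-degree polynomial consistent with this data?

3

Forward differences of the values at n = 4, 5, 6, 7, 8:
  p  : 141  245  389  579  821
  Δ  : 104  144  190  242
  Δ^2: 40  46  52
  Δ^3: 6  6
  Δ^4: 0
The third differences are constant (6) and nonzero, while all higher differences vanish, so the minimal degree is 3.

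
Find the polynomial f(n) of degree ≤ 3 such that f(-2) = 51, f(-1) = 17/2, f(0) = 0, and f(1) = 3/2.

Using the Lagrange interpolation formula with nodes -2, -1, 0, 1:
  L_0(n) = (n + 1)n(n - 1) / -6
  L_1(n) = (n + 2)n(n - 1) / 2
  L_2(n) = (n + 2)(n + 1)(n - 1) / -2
  L_3(n) = (n + 2)(n + 1)n / 6
Then f(n) = 51·L_0(n) + 17/2·L_1(n) + 0·L_2(n) + 3/2·L_3(n).
Expanding and collecting terms gives f(n) = -4n^3 + 5n^2 + (1/2)n.
Check: f(-2) = 51. ✓

f(n) = -4n^3 + 5n^2 + (1/2)n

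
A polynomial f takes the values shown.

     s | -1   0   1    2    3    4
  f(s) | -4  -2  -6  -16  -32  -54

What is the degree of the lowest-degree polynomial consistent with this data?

Forward differences of the values at s = -1, 0, 1, 2, 3, 4:
  f  : -4  -2  -6  -16  -32  -54
  Δ  : 2  -4  -10  -16  -22
  Δ^2: -6  -6  -6  -6
  Δ^3: 0  0  0
  Δ^4: 0  0
  Δ^5: 0
The second differences are constant (-6) and nonzero, while all higher differences vanish, so the minimal degree is 2.

2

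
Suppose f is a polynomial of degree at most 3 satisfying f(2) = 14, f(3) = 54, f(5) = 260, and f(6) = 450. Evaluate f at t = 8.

Write f(t) = at^3 + bt^2 + ct + d. Substituting each data point gives a linear system:
  8a + 4b + 2c + d = 14
  27a + 9b + 3c + d = 54
  125a + 25b + 5c + d = 260
  216a + 36b + 6c + d = 450
Solving the system yields a = 2, b = 1, c = -3, d = 0.
So f(t) = 2t^3 + t^2 - 3t.
Then f(8) = 1064.

1064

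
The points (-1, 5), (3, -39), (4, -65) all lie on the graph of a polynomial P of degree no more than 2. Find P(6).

Using the Lagrange interpolation formula with nodes -1, 3, 4:
  L_0(n) = (n - 3)(n - 4) / 20
  L_1(n) = (n + 1)(n - 4) / -4
  L_2(n) = (n + 1)(n - 3) / 5
Then P(n) = 5·L_0(n) - 39·L_1(n) - 65·L_2(n).
Expanding and collecting terms gives P(n) = -3n^2 - 5n + 3.
Evaluating at n = 6: P(6) = -135.

-135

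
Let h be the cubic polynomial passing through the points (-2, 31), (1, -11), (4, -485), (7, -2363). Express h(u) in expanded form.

Using the Lagrange interpolation formula with nodes -2, 1, 4, 7:
  L_0(u) = (u - 1)(u - 4)(u - 7) / -162
  L_1(u) = (u + 2)(u - 4)(u - 7) / 54
  L_2(u) = (u + 2)(u - 1)(u - 7) / -54
  L_3(u) = (u + 2)(u - 1)(u - 4) / 162
Then h(u) = 31·L_0(u) - 11·L_1(u) - 485·L_2(u) - 2363·L_3(u).
Expanding and collecting terms gives h(u) = -6u^3 - 6u^2 - 2u + 3.
Check: h(-2) = 31. ✓

h(u) = -6u^3 - 6u^2 - 2u + 3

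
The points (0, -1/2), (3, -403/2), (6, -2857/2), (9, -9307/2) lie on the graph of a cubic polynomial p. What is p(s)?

Using the Lagrange interpolation formula with nodes 0, 3, 6, 9:
  L_0(s) = (s - 3)(s - 6)(s - 9) / -162
  L_1(s) = s(s - 6)(s - 9) / 54
  L_2(s) = s(s - 3)(s - 9) / -54
  L_3(s) = s(s - 3)(s - 6) / 162
Then p(s) = -1/2·L_0(s) - 403/2·L_1(s) - 2857/2·L_2(s) - 9307/2·L_3(s).
Expanding and collecting terms gives p(s) = -6s^3 - 3s^2 - 4s - 1/2.
Check: p(6) = -2857/2. ✓

p(s) = -6s^3 - 3s^2 - 4s - 1/2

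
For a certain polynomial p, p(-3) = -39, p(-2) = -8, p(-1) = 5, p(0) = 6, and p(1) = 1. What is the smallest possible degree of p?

3

Forward differences of the values at u = -3, -2, -1, 0, 1:
  p  : -39  -8  5  6  1
  Δ  : 31  13  1  -5
  Δ^2: -18  -12  -6
  Δ^3: 6  6
  Δ^4: 0
The third differences are constant (6) and nonzero, while all higher differences vanish, so the minimal degree is 3.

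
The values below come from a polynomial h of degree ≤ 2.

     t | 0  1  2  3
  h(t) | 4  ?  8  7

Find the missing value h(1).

7

On equispaced nodes a degree-2 polynomial has vanishing third forward difference, so
  - h(0) + 3·h(1) - 3·h(2) + h(3) = 0.
Substituting the known values and solving for h(1):
  3·h(1) = 21
  h(1) = 7.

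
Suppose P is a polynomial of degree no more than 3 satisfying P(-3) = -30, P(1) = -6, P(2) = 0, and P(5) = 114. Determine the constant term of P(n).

-6

Write P(n) = an^3 + bn^2 + cn + d. Substituting each data point gives a linear system:
  -27a + 9b - 3c + d = -30
  a + b + c + d = -6
  8a + 4b + 2c + d = 0
  125a + 25b + 5c + d = 114
Solving the system yields a = 1, b = 0, c = -1, d = -6.
So P(n) = n^3 - n - 6.
The constant term is -6.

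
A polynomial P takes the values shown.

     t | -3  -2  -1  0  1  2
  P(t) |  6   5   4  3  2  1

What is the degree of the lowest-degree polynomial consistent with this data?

Forward differences of the values at t = -3, -2, -1, 0, 1, 2:
  P  : 6  5  4  3  2  1
  Δ  : -1  -1  -1  -1  -1
  Δ^2: 0  0  0  0
  Δ^3: 0  0  0
  Δ^4: 0  0
  Δ^5: 0
The first differences are constant (-1) and nonzero, while all higher differences vanish, so the minimal degree is 1.

1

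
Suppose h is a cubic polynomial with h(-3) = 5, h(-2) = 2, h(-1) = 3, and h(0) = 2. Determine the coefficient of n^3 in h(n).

-1

Write h(n) = an^3 + bn^2 + cn + d. Substituting each data point gives a linear system:
  -27a + 9b - 3c + d = 5
  -8a + 4b - 2c + d = 2
  -a + b - c + d = 3
  d = 2
Solving the system yields a = -1, b = -4, c = -4, d = 2.
So h(n) = -n³ - 4n² - 4n + 2.
The leading coefficient is -1.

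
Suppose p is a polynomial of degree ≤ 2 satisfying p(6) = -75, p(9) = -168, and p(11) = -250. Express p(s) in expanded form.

Using the Lagrange interpolation formula with nodes 6, 9, 11:
  L_0(s) = (s - 9)(s - 11) / 15
  L_1(s) = (s - 6)(s - 11) / -6
  L_2(s) = (s - 6)(s - 9) / 10
Then p(s) = -75·L_0(s) - 168·L_1(s) - 250·L_2(s).
Expanding and collecting terms gives p(s) = -2s² - s + 3.
Check: p(6) = -75. ✓

p(s) = -2s^2 - s + 3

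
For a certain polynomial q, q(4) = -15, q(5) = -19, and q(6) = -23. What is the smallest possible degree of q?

Forward differences of the values at t = 4, 5, 6:
  q  : -15  -19  -23
  Δ  : -4  -4
  Δ^2: 0
The first differences are constant (-4) and nonzero, while all higher differences vanish, so the minimal degree is 1.

1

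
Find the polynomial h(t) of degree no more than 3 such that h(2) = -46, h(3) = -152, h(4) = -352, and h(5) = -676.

Write h(t) = at^3 + bt^2 + ct + d. Substituting each data point gives a linear system:
  8a + 4b + 2c + d = -46
  27a + 9b + 3c + d = -152
  64a + 16b + 4c + d = -352
  125a + 25b + 5c + d = -676
Solving the system yields a = -5, b = -2, c = -1, d = 4.
So h(t) = -5t^3 - 2t^2 - t + 4.
Check: h(3) = -152. ✓

h(t) = -5t^3 - 2t^2 - t + 4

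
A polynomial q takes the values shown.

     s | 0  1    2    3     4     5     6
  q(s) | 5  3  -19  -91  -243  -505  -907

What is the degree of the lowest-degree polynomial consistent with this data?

Forward differences of the values at s = 0, 1, 2, 3, 4, 5, 6:
  q  : 5  3  -19  -91  -243  -505  -907
  Δ  : -2  -22  -72  -152  -262  -402
  Δ^2: -20  -50  -80  -110  -140
  Δ^3: -30  -30  -30  -30
  Δ^4: 0  0  0
  Δ^5: 0  0
  Δ^6: 0
The third differences are constant (-30) and nonzero, while all higher differences vanish, so the minimal degree is 3.

3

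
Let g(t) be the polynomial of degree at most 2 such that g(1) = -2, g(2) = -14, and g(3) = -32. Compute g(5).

Using the Lagrange interpolation formula with nodes 1, 2, 3:
  L_0(t) = (t - 2)(t - 3) / 2
  L_1(t) = (t - 1)(t - 3) / -1
  L_2(t) = (t - 1)(t - 2) / 2
Then g(t) = -2·L_0(t) - 14·L_1(t) - 32·L_2(t).
Expanding and collecting terms gives g(t) = -3t^2 - 3t + 4.
Evaluating at t = 5: g(5) = -86.

-86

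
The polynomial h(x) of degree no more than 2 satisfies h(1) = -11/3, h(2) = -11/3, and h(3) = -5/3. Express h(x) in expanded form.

h(x) = x^2 - 3x - 5/3

Write h(x) = ax^2 + bx + c. Substituting each data point gives a linear system:
  a + b + c = -11/3
  4a + 2b + c = -11/3
  9a + 3b + c = -5/3
Solving the system yields a = 1, b = -3, c = -5/3.
So h(x) = x^2 - 3x - 5/3.
Check: h(2) = -11/3. ✓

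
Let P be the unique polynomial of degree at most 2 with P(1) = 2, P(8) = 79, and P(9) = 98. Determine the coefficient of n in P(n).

Write P(n) = an^2 + bn + c. Substituting each data point gives a linear system:
  a + b + c = 2
  64a + 8b + c = 79
  81a + 9b + c = 98
Solving the system yields a = 1, b = 2, c = -1.
So P(n) = n^2 + 2n - 1.
The coefficient of n is 2.

2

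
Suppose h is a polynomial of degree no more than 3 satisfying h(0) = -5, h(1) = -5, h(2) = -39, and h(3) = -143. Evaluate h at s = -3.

151

Write h(s) = as^3 + bs^2 + cs + d. Substituting each data point gives a linear system:
  d = -5
  a + b + c + d = -5
  8a + 4b + 2c + d = -39
  27a + 9b + 3c + d = -143
Solving the system yields a = -6, b = 1, c = 5, d = -5.
So h(s) = -6s^3 + s^2 + 5s - 5.
Then h(-3) = 151.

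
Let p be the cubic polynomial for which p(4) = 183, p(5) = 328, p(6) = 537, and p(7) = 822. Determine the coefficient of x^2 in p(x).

Write p(x) = ax^3 + bx^2 + cx + d. Substituting each data point gives a linear system:
  64a + 16b + 4c + d = 183
  125a + 25b + 5c + d = 328
  216a + 36b + 6c + d = 537
  343a + 49b + 7c + d = 822
Solving the system yields a = 2, b = 2, c = 5, d = 3.
So p(x) = 2x^3 + 2x^2 + 5x + 3.
The coefficient of x^2 is 2.

2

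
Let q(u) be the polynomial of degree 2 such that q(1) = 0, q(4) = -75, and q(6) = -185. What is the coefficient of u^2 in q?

-6

Write q(u) = au^2 + bu + c. Substituting each data point gives a linear system:
  a + b + c = 0
  16a + 4b + c = -75
  36a + 6b + c = -185
Solving the system yields a = -6, b = 5, c = 1.
So q(u) = -6u^2 + 5u + 1.
The leading coefficient is -6.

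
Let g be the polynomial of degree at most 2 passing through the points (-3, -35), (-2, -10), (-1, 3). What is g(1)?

-7

Forward differences of the values at x = -3, -2, -1:
  g  : -35  -10  3
  Δ  : 25  13
  Δ^2: -12
The second differences are constant, confirming degree 2.
Interpolating (Newton forward form) and evaluating at x = 1 gives g(1) = -7.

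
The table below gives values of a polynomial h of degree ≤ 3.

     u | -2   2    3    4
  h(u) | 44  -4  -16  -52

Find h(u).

Write h(u) = au^3 + bu^2 + cu + d. Substituting each data point gives a linear system:
  -8a + 4b - 2c + d = 44
  8a + 4b + 2c + d = -4
  27a + 9b + 3c + d = -16
  64a + 16b + 4c + d = -52
Solving the system yields a = -2, b = 6, c = -4, d = -4.
So h(u) = -2u^3 + 6u^2 - 4u - 4.
Check: h(4) = -52. ✓

h(u) = -2u^3 + 6u^2 - 4u - 4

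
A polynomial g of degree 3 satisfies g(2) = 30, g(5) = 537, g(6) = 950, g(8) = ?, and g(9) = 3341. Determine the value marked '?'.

The 4 known points determine the degree-3 polynomial uniquely.
Write g(t) = at^3 + bt^2 + ct + d. Substituting each data point gives a linear system:
  8a + 4b + 2c + d = 30
  125a + 25b + 5c + d = 537
  216a + 36b + 6c + d = 950
  729a + 81b + 9c + d = 3341
Solving the system yields a = 5, b = -4, c = 2, d = 2.
So g(t) = 5t^3 - 4t^2 + 2t + 2.
Then g(8) = 2322.

2322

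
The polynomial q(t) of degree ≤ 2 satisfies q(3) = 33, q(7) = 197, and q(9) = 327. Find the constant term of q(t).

Write q(t) = at^2 + bt + c. Substituting each data point gives a linear system:
  9a + 3b + c = 33
  49a + 7b + c = 197
  81a + 9b + c = 327
Solving the system yields a = 4, b = 1, c = -6.
So q(t) = 4t^2 + t - 6.
The constant term is -6.

-6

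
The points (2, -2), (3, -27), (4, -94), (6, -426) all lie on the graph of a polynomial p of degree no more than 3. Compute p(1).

Using the Lagrange interpolation formula with nodes 2, 3, 4, 6:
  L_0(n) = (n - 3)(n - 4)(n - 6) / -8
  L_1(n) = (n - 2)(n - 4)(n - 6) / 3
  L_2(n) = (n - 2)(n - 3)(n - 6) / -4
  L_3(n) = (n - 2)(n - 3)(n - 4) / 24
Then p(n) = -2·L_0(n) - 27·L_1(n) - 94·L_2(n) - 426·L_3(n).
Expanding and collecting terms gives p(n) = -3n³ + 6n² + 2n - 6.
Evaluating at n = 1: p(1) = -1.

-1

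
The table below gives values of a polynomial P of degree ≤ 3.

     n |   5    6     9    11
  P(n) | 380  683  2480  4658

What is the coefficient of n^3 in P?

4

Write P(n) = an^3 + bn^2 + cn + d. Substituting each data point gives a linear system:
  125a + 25b + 5c + d = 380
  216a + 36b + 6c + d = 683
  729a + 81b + 9c + d = 2480
  1331a + 121b + 11c + d = 4658
Solving the system yields a = 4, b = -6, c = 5, d = 5.
So P(n) = 4n^3 - 6n^2 + 5n + 5.
The leading coefficient is 4.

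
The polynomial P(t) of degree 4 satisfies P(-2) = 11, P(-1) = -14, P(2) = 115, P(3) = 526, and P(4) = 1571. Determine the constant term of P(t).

Write P(t) = at^4 + bt^3 + ct^2 + dt + e. Substituting each data point gives a linear system:
  16a - 8b + 4c - 2d + e = 11
  a - b + c - d + e = -14
  16a + 8b + 4c + 2d + e = 115
  81a + 27b + 9c + 3d + e = 526
  256a + 64b + 16c + 4d + e = 1571
Solving the system yields a = 5, b = 5, c = -3, d = 6, e = -5.
So P(t) = 5t⁴ + 5t³ - 3t² + 6t - 5.
The constant term is -5.

-5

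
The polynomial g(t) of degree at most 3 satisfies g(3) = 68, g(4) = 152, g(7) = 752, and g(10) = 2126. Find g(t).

Using the Lagrange interpolation formula with nodes 3, 4, 7, 10:
  L_0(t) = (t - 4)(t - 7)(t - 10) / -28
  L_1(t) = (t - 3)(t - 7)(t - 10) / 18
  L_2(t) = (t - 3)(t - 4)(t - 10) / -36
  L_3(t) = (t - 3)(t - 4)(t - 7) / 126
Then g(t) = 68·L_0(t) + 152·L_1(t) + 752·L_2(t) + 2126·L_3(t).
Expanding and collecting terms gives g(t) = 2t^3 + t^2 + 3t - 4.
Check: g(3) = 68. ✓

g(t) = 2t^3 + t^2 + 3t - 4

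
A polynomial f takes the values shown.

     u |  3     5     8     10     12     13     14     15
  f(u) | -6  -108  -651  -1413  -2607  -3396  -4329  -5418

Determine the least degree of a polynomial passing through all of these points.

3

Divided differences on the nodes 3, 5, 8, 10, 12, 13, 14, 15:
  order 0: -6  -108  -651  -1413  -2607  -3396  -4329  -5418
  order 1: -51  -181  -381  -597  -789  -933  -1089
  order 2: -26  -40  -54  -64  -72  -78
  order 3: -2  -2  -2  -2  -2
  order 4: 0  0  0  0
  order 5: 0  0  0
  order 6: 0  0
  order 7: 0
The order-3 divided differences are all -2 (nonzero) and every higher order vanishes, so the data lies on a polynomial of degree exactly 3.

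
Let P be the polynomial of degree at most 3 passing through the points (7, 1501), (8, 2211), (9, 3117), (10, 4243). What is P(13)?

9181

Using the Lagrange interpolation formula with nodes 7, 8, 9, 10:
  L_0(s) = (s - 8)(s - 9)(s - 10) / -6
  L_1(s) = (s - 7)(s - 9)(s - 10) / 2
  L_2(s) = (s - 7)(s - 8)(s - 10) / -2
  L_3(s) = (s - 7)(s - 8)(s - 9) / 6
Then P(s) = 1501·L_0(s) + 2211·L_1(s) + 3117·L_2(s) + 4243·L_3(s).
Expanding and collecting terms gives P(s) = 4s^3 + 2s^2 + 4s + 3.
Evaluating at s = 13: P(13) = 9181.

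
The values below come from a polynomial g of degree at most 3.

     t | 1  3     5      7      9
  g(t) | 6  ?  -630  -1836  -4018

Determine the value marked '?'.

On equispaced nodes a degree-3 polynomial has vanishing fourth forward difference, so
  g(1) - 4·g(3) + 6·g(5) - 4·g(7) + g(9) = 0.
Substituting the known values and solving for g(3):
  -4·g(3) = 448
  g(3) = -112.

-112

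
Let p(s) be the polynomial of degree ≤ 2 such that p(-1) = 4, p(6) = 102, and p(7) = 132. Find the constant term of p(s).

Write p(s) = as^2 + bs + c. Substituting each data point gives a linear system:
  a - b + c = 4
  36a + 6b + c = 102
  49a + 7b + c = 132
Solving the system yields a = 2, b = 4, c = 6.
So p(s) = 2s^2 + 4s + 6.
The constant term is 6.

6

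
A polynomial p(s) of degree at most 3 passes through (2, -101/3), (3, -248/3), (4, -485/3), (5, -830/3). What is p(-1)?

-20/3

Write p(s) = as^3 + bs^2 + cs + d. Substituting each data point gives a linear system:
  8a + 4b + 2c + d = -101/3
  27a + 9b + 3c + d = -248/3
  64a + 16b + 4c + d = -485/3
  125a + 25b + 5c + d = -830/3
Solving the system yields a = -1, b = -6, c = 0, d = -5/3.
So p(s) = -s^3 - 6s^2 - 5/3.
Then p(-1) = -20/3.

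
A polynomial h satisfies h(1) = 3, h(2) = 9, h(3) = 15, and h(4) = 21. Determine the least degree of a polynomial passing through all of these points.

1

Forward differences of the values at u = 1, 2, 3, 4:
  h  : 3  9  15  21
  Δ  : 6  6  6
  Δ^2: 0  0
  Δ^3: 0
The first differences are constant (6) and nonzero, while all higher differences vanish, so the minimal degree is 1.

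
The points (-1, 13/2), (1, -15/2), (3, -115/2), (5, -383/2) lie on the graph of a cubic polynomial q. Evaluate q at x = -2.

15

Using the Lagrange interpolation formula with nodes -1, 1, 3, 5:
  L_0(x) = (x - 1)(x - 3)(x - 5) / -48
  L_1(x) = (x + 1)(x - 3)(x - 5) / 16
  L_2(x) = (x + 1)(x - 1)(x - 5) / -16
  L_3(x) = (x + 1)(x - 1)(x - 3) / 48
Then q(x) = 13/2·L_0(x) - 15/2·L_1(x) - 115/2·L_2(x) - 383/2·L_3(x).
Expanding and collecting terms gives q(x) = -x^3 - (3/2)x^2 - 6x + 1.
Evaluating at x = -2: q(-2) = 15.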